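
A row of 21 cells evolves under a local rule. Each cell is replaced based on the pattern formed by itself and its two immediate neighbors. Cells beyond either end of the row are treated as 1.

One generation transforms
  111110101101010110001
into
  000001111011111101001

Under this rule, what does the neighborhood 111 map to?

At position 0 the neighborhood is 111; the next row has 0 there.

0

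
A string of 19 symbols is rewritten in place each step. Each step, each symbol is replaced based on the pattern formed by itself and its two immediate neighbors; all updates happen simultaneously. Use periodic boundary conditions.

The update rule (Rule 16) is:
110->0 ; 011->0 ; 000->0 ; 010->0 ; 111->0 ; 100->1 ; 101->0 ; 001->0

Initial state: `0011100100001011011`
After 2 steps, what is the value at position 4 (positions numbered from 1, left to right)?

0

step 1: 1000010010000000000
step 2: 0100001001000000000
position 4 holds 0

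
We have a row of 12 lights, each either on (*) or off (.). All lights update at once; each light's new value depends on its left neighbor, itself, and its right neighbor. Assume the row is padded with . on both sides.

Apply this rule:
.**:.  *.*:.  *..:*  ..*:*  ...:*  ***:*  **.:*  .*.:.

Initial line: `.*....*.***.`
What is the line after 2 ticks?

*.****...***
...******.**

...******.**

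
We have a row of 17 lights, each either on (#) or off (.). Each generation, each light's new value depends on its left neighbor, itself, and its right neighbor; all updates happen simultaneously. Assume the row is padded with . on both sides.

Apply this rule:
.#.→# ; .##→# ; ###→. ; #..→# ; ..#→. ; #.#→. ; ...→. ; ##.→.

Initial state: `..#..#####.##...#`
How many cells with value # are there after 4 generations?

..##.#.....#.#..#
..#..##....#.##.#
..##.#.#...#.#..#
..#..#.##..#.##.#
count of #: 8

8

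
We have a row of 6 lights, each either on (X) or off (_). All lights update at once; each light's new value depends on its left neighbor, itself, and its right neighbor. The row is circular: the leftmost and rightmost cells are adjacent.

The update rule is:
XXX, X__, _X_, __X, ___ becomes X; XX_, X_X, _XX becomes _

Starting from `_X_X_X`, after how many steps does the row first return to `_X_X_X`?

1

step 1: _X_X_X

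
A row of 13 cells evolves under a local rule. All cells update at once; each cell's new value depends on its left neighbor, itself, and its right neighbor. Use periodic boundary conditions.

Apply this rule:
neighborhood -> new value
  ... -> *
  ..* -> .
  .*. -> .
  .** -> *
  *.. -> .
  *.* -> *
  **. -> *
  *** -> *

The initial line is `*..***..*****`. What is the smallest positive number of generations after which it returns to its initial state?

generation 1: *..***..*****

1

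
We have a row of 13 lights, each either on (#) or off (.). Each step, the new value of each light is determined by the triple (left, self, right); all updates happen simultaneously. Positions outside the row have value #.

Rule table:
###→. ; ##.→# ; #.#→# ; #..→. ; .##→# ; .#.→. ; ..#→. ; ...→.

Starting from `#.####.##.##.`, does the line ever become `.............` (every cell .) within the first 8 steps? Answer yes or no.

yes

###..########
..#..#.......
.............
all cells are . at step 3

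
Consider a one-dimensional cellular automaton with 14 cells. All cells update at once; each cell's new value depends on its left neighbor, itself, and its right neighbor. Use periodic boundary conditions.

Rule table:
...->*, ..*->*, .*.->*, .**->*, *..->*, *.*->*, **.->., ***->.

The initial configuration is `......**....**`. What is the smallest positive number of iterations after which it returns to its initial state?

*******.*****.
*......**....*
.*******.*****
**......**....
*.*******.****
.**......**...
**.*******.***
..**......**..
***.*******.**
...**......**.
****.*******.*
....**......**
*****.*******.
*....**......*
.*****.*******
**....**......
*.*****.******
.**....**.....
**.*****.*****
..**....**....
***.*****.****
...**....**...
****.*****.***
....**....**..
*****.*****.**
.....**....**.
******.*****.*
......**....**

28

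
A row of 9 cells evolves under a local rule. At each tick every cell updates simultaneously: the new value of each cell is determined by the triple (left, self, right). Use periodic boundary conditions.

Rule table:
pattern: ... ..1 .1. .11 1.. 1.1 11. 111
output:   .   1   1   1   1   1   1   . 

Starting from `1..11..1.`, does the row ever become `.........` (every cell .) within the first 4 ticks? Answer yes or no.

tick 1: 111111111
tick 2: .........
all cells are . at tick 2

yes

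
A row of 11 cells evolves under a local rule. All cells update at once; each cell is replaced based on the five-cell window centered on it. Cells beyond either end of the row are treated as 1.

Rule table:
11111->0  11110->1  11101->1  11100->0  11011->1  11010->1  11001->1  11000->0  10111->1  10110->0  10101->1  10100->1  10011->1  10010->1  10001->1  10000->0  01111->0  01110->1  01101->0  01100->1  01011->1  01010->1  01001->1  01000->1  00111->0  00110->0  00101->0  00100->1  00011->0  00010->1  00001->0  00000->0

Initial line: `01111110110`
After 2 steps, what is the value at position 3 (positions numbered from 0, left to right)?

11000111001
10010010110
position 3 holds 1

1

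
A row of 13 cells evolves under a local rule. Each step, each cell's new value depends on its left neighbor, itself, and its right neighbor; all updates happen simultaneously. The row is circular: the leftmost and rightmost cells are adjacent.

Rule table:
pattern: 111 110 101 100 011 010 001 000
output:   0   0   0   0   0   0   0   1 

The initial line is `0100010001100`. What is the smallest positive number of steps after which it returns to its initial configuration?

2

0001000100001
0100010001100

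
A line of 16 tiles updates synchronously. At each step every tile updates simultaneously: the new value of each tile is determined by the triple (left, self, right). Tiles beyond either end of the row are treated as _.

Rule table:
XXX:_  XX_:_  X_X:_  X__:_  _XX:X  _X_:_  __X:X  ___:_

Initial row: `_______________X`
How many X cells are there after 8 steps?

1

step 1: ______________X_
step 2: _____________X__
step 3: ____________X___
step 4: ___________X____
step 5: __________X_____
step 6: _________X______
step 7: ________X_______
step 8: _______X________
count of X: 1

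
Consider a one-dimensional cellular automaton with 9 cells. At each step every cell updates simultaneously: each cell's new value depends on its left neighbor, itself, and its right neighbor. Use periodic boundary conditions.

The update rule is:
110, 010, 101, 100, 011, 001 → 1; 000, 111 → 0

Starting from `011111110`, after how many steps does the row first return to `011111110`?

step 1: 110000011
step 2: 011000110
step 3: 111101111
step 4: 000111000
step 5: 001101100
step 6: 011111110

6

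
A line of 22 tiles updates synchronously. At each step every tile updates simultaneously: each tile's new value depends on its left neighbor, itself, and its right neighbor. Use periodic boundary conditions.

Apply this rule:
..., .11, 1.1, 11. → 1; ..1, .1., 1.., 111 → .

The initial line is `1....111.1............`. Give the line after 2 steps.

..11.1.11..1111111111.
1.111.111..1........1.

1.111.111..1........1.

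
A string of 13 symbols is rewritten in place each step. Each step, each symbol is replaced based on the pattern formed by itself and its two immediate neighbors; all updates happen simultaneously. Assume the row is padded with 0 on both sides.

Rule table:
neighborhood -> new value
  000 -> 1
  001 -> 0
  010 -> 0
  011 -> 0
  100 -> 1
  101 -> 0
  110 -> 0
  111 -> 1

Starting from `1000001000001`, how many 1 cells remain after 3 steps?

0111100111100
0011010011011
1000001000000
count of 1: 2

2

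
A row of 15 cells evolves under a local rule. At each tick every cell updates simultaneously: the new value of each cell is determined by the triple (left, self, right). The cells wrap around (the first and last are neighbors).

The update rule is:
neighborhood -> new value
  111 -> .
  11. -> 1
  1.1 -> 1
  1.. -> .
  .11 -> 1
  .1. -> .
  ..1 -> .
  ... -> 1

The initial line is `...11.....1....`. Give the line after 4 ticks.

1..11.111.1....

11.11.111...111
.111111.1.1.1..
.1....11.1.1..1
1..11.111.1....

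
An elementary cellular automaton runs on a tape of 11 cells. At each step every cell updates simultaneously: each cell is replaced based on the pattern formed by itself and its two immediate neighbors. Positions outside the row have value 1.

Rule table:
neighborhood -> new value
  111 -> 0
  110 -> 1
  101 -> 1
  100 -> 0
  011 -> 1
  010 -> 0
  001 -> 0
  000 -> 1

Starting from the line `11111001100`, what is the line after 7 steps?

00001001100
01100001100
11101101100
00111111100
00100000100
00001110000
01101010110

01101010110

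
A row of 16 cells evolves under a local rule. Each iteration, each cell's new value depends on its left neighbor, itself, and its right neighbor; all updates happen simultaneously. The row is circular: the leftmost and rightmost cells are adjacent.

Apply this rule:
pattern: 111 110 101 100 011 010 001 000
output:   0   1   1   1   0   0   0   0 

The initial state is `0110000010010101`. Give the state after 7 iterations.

1011000001001010
0101100000100101
1010110000010010
0101011000001001
1010101100000100
0101010110000010
0010101011000001

0010101011000001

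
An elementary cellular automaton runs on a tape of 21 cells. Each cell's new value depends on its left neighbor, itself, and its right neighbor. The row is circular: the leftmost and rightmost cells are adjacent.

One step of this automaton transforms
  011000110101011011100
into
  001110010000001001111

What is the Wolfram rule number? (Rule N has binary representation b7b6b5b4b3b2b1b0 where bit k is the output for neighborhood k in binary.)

position 17: 111 → 1  (bit 7 = 1)
position 2: 110 → 1  (bit 6 = 1)
position 8: 101 → 0  (bit 5 = 0)
position 3: 100 → 1  (bit 4 = 1)
position 1: 011 → 0  (bit 3 = 0)
position 9: 010 → 0  (bit 2 = 0)
position 0: 001 → 0  (bit 1 = 0)
position 4: 000 → 1  (bit 0 = 1)
bits b7..b0 = 11010001 = 209

209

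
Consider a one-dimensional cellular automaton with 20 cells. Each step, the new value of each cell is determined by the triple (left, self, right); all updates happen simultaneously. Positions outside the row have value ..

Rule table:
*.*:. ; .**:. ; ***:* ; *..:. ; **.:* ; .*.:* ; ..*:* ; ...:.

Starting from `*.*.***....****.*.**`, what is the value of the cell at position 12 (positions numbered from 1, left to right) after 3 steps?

*.*..**...*.***.*..*
*.*.*.*..**..**.*.**
*.*.*.*.*.*.*.*.*..*
position 12 holds .

.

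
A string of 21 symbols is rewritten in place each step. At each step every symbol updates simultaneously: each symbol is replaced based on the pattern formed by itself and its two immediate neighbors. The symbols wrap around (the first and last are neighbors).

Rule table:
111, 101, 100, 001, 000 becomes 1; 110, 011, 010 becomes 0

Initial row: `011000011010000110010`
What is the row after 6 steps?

011011011010110110010

step 1: 100111100101111001101
step 2: 011011011010110110010
step 3: 100100100101001001101
step 4: 011011011010110110010  (repeats step 2; period 2)
step 6: 011011011010110110010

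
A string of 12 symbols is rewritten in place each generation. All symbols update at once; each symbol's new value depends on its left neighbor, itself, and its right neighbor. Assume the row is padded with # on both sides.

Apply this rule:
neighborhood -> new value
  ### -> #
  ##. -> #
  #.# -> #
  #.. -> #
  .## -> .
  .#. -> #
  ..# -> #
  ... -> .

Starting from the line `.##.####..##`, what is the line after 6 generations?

######.##.##

#.##.#####.#
##.##.#####.
###.##.#####
####.##.####
#####.##.###
######.##.##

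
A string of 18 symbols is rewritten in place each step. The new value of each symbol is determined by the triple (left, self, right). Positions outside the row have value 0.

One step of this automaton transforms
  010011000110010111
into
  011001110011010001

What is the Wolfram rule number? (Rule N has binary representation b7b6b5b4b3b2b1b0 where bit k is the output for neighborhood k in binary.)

position 16: 111 → 0  (bit 7 = 0)
position 5: 110 → 1  (bit 6 = 1)
position 14: 101 → 0  (bit 5 = 0)
position 2: 100 → 1  (bit 4 = 1)
position 4: 011 → 0  (bit 3 = 0)
position 1: 010 → 1  (bit 2 = 1)
position 0: 001 → 0  (bit 1 = 0)
position 7: 000 → 1  (bit 0 = 1)
bits b7..b0 = 01010101 = 85

85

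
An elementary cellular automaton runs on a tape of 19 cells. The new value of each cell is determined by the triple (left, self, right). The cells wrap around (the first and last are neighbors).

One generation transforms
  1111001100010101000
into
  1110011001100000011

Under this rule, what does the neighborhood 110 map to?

0

At position 3 the neighborhood is 110; the next row has 0 there.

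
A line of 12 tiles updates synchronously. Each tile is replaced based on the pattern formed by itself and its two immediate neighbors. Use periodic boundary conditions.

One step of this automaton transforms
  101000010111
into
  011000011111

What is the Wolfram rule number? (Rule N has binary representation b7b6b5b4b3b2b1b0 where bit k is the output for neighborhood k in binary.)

position 10: 111 → 1  (bit 7 = 1)
position 0: 110 → 0  (bit 6 = 0)
position 1: 101 → 1  (bit 5 = 1)
position 3: 100 → 0  (bit 4 = 0)
position 9: 011 → 1  (bit 3 = 1)
position 2: 010 → 1  (bit 2 = 1)
position 6: 001 → 0  (bit 1 = 0)
position 4: 000 → 0  (bit 0 = 0)
bits b7..b0 = 10101100 = 172

172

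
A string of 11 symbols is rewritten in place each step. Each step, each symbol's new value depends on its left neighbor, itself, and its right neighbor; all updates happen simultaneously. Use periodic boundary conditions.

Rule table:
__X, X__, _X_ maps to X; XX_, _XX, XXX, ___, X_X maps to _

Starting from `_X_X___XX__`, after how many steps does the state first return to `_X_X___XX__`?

5

XX_XX_X__X_
______XXXX_
_____X____X
X___XXX__XX
_X_X___XX__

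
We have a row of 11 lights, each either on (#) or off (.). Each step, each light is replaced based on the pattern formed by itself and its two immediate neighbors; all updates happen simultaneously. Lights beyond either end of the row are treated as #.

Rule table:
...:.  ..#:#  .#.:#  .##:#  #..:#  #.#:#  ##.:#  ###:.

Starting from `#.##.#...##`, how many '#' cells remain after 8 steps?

#######.##.
......#####
#....##....
##..####..#
.####..####
##..####...
.####..##.#
##..#######
count of #: 9

9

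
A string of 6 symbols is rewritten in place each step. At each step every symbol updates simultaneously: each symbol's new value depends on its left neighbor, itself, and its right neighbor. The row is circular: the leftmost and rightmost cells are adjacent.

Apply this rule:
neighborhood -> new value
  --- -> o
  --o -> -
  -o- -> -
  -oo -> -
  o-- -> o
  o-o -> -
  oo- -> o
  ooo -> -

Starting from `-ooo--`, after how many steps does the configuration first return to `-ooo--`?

---ooo
oo---o
-ooo--

3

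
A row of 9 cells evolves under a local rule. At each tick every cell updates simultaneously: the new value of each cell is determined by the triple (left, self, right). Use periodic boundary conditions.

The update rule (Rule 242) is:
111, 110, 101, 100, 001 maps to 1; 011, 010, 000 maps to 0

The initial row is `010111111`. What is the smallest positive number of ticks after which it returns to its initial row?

101011111
110101111
111010111
111101011
111110101
111111010
011111101
101111110
010111111

9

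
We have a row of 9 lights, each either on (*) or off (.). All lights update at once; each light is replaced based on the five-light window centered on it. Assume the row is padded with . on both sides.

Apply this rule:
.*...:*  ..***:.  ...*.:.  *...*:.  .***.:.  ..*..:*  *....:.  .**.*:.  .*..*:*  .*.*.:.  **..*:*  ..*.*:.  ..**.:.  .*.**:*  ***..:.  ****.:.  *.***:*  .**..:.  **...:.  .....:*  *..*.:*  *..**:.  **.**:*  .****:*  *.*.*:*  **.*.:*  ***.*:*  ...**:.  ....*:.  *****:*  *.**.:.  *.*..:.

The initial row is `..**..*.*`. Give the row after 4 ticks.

**....***

tick 1: ....**...
tick 2: **......*
tick 3: ....**..*
tick 4: **....***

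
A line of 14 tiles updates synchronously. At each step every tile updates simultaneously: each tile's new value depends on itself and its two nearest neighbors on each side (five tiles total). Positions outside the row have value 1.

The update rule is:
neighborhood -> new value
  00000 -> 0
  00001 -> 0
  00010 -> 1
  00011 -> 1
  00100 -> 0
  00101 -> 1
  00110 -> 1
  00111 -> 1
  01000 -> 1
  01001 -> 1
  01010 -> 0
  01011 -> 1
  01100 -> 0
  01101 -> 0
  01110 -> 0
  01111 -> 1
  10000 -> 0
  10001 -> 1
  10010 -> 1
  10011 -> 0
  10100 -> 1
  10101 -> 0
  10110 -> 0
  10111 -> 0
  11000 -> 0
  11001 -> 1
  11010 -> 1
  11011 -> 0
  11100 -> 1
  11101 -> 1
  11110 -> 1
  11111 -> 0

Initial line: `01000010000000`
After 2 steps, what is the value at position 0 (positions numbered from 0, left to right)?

step 1: 11100101000001
step 2: 01111101100011
position 0 holds 0

0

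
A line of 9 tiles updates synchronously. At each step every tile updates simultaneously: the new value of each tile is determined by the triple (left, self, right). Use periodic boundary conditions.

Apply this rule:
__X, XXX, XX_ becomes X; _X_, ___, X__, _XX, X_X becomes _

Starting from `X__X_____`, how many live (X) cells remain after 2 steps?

__X_____X
_X_____X_
count of X: 2

2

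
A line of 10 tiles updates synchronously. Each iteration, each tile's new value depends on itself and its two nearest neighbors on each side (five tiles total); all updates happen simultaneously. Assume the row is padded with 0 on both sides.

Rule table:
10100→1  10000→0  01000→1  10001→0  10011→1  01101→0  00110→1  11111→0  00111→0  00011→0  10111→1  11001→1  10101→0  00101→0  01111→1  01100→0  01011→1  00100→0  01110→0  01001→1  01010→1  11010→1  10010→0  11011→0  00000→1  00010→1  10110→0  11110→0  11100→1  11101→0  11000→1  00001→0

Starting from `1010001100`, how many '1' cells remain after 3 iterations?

5

0111001010
0001100111
1001011001
count of 1: 5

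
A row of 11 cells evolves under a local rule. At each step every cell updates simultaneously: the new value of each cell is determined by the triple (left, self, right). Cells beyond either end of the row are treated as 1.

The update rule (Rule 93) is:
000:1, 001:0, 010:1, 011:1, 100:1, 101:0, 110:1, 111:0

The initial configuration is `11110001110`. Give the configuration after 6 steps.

00011101010
11010101010
01010101010
01010101010  (fixed point — unchanged through step 6)

01010101010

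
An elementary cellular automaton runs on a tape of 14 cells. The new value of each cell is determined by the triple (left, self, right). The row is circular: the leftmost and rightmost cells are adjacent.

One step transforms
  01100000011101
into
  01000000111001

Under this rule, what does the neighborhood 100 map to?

At position 3 the neighborhood is 100; the next row has 0 there.

0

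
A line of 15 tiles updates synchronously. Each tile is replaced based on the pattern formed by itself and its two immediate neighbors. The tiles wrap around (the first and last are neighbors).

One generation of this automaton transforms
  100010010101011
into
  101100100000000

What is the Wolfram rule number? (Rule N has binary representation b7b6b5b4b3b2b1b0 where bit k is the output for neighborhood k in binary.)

67

position 14: 111 → 0  (bit 7 = 0)
position 0: 110 → 1  (bit 6 = 1)
position 8: 101 → 0  (bit 5 = 0)
position 1: 100 → 0  (bit 4 = 0)
position 13: 011 → 0  (bit 3 = 0)
position 4: 010 → 0  (bit 2 = 0)
position 3: 001 → 1  (bit 1 = 1)
position 2: 000 → 1  (bit 0 = 1)
bits b7..b0 = 01000011 = 67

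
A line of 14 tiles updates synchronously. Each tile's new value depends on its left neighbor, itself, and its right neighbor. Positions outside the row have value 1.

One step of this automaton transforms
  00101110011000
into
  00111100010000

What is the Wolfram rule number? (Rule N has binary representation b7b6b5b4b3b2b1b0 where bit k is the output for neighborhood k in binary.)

172

position 5: 111 → 1  (bit 7 = 1)
position 6: 110 → 0  (bit 6 = 0)
position 3: 101 → 1  (bit 5 = 1)
position 0: 100 → 0  (bit 4 = 0)
position 4: 011 → 1  (bit 3 = 1)
position 2: 010 → 1  (bit 2 = 1)
position 1: 001 → 0  (bit 1 = 0)
position 12: 000 → 0  (bit 0 = 0)
bits b7..b0 = 10101100 = 172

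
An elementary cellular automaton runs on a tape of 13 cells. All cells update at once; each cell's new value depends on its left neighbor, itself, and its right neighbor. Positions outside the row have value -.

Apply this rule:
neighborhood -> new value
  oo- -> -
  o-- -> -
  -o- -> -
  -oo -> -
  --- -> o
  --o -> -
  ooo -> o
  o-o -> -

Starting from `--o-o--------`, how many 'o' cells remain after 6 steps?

o-----ooooooo
--ooo--ooooo-
o--o----ooo--
-----oo--o--o
oooo---------
-oo--oooooooo
count of o: 10

10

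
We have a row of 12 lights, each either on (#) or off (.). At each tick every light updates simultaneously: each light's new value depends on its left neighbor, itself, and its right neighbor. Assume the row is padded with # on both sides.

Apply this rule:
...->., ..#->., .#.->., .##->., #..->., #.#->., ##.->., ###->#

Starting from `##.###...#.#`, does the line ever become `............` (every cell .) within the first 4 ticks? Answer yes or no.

#...#.......
............
all cells are . at tick 2

yes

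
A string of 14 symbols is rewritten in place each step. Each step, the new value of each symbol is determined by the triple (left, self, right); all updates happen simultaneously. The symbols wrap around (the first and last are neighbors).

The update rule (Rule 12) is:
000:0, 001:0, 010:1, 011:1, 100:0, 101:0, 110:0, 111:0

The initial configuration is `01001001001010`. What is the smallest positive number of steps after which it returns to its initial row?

01001001001010

1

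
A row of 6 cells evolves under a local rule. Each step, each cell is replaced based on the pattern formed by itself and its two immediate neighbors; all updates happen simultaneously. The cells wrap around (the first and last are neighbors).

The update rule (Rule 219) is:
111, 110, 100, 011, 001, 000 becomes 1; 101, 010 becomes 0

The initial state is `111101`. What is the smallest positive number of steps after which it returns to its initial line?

1

step 1: 111101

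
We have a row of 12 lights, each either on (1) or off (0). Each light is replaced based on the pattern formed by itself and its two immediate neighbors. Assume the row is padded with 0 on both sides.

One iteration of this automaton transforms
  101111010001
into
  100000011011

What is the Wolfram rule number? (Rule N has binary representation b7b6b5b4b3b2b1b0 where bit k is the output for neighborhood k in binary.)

position 3: 111 → 0  (bit 7 = 0)
position 5: 110 → 0  (bit 6 = 0)
position 1: 101 → 0  (bit 5 = 0)
position 8: 100 → 1  (bit 4 = 1)
position 2: 011 → 0  (bit 3 = 0)
position 0: 010 → 1  (bit 2 = 1)
position 10: 001 → 1  (bit 1 = 1)
position 9: 000 → 0  (bit 0 = 0)
bits b7..b0 = 00010110 = 22

22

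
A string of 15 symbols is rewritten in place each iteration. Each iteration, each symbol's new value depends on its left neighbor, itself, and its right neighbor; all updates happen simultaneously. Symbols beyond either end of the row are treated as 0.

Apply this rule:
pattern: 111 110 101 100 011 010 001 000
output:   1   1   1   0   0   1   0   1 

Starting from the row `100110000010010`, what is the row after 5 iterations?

100010111010010
101011011110010
111101101110010
011110110110010
001111011010010

001111011010010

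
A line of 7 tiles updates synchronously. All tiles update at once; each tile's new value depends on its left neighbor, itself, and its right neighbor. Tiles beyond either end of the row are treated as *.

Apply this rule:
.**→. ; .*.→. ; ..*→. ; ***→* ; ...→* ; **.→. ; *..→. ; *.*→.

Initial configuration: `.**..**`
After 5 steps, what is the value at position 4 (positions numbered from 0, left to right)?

.

......*
.****..
..**...
.....*.
.***...
position 4 holds .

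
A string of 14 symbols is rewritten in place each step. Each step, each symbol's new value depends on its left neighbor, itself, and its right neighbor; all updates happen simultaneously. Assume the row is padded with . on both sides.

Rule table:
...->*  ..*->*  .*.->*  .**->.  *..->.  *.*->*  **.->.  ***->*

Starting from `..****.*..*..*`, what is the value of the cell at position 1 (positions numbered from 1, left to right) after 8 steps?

**.**.**.**.**
..*..*..*..*..
***.**.**.**.*
.*.*..*..*..**
****.**.**.*..
.**.*..*..**.*
*..**.**.*..**
*.*..*..**.*..
position 1 holds *

*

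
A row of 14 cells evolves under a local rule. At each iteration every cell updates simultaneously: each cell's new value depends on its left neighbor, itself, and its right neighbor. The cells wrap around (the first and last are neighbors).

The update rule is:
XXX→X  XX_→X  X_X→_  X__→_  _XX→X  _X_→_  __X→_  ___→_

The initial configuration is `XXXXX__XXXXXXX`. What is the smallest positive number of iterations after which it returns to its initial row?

XXXXX__XXXXXXX

1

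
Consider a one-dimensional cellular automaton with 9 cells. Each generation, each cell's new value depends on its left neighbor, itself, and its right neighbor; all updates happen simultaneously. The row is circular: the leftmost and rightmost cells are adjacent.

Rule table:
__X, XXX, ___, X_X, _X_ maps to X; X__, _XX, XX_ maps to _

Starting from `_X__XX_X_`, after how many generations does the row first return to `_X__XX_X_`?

XX_X__XX_
__XX_X__X
_X__XX_XX
XX_X__X__
__XX_XX_X
_X__X__XX
XX_XX_X__
__X__XX_X
_XX_X__XX
X__XX_X__
X_X__XX_X
_XX_X__X_
X__XX_XX_
X_X__X__X
_XX_XX_X_
X__X__XX_
X_XX_X__X
_X__XX_X_

18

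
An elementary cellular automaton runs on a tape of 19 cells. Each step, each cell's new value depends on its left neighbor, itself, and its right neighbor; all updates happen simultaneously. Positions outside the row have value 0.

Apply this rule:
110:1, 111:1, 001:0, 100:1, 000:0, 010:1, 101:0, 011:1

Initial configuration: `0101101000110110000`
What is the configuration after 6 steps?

step 1: 0101101100110111000
step 2: 0101101110110111100
step 3: 0101101110110111110
step 4: 0101101110110111111
step 5: 0101101110110111111  (fixed point — unchanged through step 6)

0101101110110111111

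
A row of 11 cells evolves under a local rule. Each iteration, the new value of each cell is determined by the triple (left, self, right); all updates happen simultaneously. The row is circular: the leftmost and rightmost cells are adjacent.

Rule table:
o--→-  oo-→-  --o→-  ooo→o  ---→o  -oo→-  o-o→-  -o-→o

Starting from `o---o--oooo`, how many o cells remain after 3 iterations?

5

iteration 1: --o-o---ooo
iteration 2: --o-o-o--o-
iteration 3: o-o-o-o--o-
count of o: 5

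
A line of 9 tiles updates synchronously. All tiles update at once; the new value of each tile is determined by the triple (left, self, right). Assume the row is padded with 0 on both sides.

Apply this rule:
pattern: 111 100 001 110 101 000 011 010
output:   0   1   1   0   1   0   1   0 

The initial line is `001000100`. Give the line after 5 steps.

010101010
101010101
010101010  (repeats step 1; period 2)
step 5: 010101010

010101010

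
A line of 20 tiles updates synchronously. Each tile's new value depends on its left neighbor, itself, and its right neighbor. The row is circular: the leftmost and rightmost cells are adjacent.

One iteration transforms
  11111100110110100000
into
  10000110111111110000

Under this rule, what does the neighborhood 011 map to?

At position 0 the neighborhood is 011; the next row has 1 there.

1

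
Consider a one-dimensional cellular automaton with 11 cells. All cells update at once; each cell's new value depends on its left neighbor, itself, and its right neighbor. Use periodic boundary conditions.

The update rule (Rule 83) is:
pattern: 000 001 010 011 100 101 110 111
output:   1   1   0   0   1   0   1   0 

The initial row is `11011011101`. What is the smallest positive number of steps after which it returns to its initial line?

01001000100
10110111011
10010001000
01101110111
00100010001
11011101110
01000100010
10111011101
10001000100
01110111011
00010001001
11101110110
00100010010
11011101101
01000100100
10111011011
10001001000
01110110111
00010010001
11101101110
00100100010
11011011101

22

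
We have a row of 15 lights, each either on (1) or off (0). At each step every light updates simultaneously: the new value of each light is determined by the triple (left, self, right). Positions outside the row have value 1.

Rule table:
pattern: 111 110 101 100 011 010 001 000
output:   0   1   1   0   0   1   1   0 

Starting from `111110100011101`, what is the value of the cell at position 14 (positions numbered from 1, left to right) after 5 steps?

1

000011100100110
000100101101011
001101110111100
010110011000101
111010101001110
position 14 holds 1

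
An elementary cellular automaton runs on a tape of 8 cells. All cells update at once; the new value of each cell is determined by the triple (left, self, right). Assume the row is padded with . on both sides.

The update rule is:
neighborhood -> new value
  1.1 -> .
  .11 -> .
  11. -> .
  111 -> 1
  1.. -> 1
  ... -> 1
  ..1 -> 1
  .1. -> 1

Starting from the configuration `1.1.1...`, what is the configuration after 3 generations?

1.1.1111
1.1..11.
1.111..1

1.111..1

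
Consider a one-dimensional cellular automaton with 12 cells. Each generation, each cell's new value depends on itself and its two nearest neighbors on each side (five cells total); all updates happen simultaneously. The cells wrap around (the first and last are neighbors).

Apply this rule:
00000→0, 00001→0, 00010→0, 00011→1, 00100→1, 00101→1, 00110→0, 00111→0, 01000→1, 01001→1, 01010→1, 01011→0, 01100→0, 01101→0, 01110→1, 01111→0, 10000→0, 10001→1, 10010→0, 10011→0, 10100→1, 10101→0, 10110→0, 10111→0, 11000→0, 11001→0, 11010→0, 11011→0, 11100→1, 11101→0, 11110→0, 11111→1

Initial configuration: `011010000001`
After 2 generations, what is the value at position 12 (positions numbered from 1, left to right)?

1

generation 1: 000011000001
generation 2: 100100000001
position 12 holds 1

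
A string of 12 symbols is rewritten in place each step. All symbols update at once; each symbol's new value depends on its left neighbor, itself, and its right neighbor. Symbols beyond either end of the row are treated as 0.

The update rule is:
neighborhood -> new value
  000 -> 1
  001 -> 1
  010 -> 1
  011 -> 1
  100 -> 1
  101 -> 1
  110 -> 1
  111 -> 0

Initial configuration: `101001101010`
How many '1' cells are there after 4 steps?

2

111111111111
100000000001
111111111111  (repeats step 1; period 2)
step 4: 100000000001
count of 1: 2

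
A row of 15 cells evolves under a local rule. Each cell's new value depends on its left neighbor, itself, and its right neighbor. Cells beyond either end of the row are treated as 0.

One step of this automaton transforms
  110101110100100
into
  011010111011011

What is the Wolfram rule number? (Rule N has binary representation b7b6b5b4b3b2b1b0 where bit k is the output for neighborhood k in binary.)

243

position 6: 111 → 1  (bit 7 = 1)
position 1: 110 → 1  (bit 6 = 1)
position 2: 101 → 1  (bit 5 = 1)
position 10: 100 → 1  (bit 4 = 1)
position 0: 011 → 0  (bit 3 = 0)
position 3: 010 → 0  (bit 2 = 0)
position 11: 001 → 1  (bit 1 = 1)
position 14: 000 → 1  (bit 0 = 1)
bits b7..b0 = 11110011 = 243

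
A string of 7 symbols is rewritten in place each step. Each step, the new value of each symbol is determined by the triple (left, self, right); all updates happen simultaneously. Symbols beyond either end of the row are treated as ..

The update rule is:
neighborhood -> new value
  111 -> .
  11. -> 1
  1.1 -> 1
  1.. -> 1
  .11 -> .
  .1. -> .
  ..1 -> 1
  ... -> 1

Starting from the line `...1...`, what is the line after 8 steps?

111.111
..11..1
11.111.
.11..11
1.111.1
.1..11.
1.11.11
.1.11.1

.1.11.1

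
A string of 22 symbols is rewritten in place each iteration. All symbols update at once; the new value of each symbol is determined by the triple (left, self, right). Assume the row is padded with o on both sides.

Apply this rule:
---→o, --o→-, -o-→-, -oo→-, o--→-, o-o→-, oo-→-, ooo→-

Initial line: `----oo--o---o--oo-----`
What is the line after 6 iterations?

----ooooo---ooooo-----

-oo-------o-------ooo-
----ooooo---ooooo-----
-oo-------o-------ooo-  (repeats iteration 1; period 2)
iteration 6: ----ooooo---ooooo-----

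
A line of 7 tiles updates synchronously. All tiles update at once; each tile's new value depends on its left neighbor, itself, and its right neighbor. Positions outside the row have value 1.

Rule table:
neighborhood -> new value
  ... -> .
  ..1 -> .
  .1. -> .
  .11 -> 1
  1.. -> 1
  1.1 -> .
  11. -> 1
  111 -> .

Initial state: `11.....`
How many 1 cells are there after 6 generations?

generation 1: .11....
generation 2: .111...
generation 3: .1.11..
generation 4: ...111.
generation 5: 1..1.1.
generation 6: 11.....
count of 1: 2

2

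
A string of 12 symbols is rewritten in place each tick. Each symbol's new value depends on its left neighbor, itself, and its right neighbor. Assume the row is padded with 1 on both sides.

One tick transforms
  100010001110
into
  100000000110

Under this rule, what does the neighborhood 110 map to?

1

At position 0 the neighborhood is 110; the next row has 1 there.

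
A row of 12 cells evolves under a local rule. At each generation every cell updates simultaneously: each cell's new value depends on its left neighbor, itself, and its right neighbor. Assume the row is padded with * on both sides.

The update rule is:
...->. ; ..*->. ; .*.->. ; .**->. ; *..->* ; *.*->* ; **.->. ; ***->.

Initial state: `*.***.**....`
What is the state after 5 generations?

.*.*.*...*..

.*...*..*...
*.*...*..*..
.*.*...*..*.
*.*.*...*..*
.*.*.*...*..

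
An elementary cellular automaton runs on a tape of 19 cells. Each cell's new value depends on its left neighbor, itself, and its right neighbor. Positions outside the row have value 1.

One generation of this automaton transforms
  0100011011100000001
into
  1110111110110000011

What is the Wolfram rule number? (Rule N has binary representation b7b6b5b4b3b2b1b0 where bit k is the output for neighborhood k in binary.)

position 9: 111 → 0  (bit 7 = 0)
position 6: 110 → 1  (bit 6 = 1)
position 0: 101 → 1  (bit 5 = 1)
position 2: 100 → 1  (bit 4 = 1)
position 5: 011 → 1  (bit 3 = 1)
position 1: 010 → 1  (bit 2 = 1)
position 4: 001 → 1  (bit 1 = 1)
position 3: 000 → 0  (bit 0 = 0)
bits b7..b0 = 01111110 = 126

126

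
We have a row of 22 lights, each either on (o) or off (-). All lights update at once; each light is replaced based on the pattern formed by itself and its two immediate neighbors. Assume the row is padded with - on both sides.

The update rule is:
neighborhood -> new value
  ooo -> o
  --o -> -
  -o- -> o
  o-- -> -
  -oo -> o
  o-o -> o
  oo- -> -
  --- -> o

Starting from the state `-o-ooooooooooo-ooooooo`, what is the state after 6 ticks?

-ooooooo-ooooooo---ooo

-oooooooooooo-ooooooo-
-ooooooooooo-ooooooo--
-oooooooooo-ooooooo--o
-ooooooooo-ooooooo---o
-oooooooo-ooooooo--o-o
-ooooooo-ooooooo---ooo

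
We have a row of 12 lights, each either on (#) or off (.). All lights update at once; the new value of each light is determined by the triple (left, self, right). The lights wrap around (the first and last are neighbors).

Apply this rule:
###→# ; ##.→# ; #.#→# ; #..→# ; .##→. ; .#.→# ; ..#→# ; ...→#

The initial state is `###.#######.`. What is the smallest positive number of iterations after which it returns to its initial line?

12

.###.#######
#.###.######
##.###.#####
###.###.####
####.###.###
#####.###.##
######.###.#
#######.###.
.#######.###
#.#######.##
##.#######.#
###.#######.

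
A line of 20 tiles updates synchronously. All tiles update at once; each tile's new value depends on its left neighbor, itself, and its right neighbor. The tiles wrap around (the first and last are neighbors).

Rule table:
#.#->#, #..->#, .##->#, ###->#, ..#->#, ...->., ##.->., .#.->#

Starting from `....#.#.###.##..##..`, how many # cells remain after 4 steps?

16

...#######.##.###.#.
..#######.##.###.###
########.##.###.###.
#######.##.###.###.#
count of #: 16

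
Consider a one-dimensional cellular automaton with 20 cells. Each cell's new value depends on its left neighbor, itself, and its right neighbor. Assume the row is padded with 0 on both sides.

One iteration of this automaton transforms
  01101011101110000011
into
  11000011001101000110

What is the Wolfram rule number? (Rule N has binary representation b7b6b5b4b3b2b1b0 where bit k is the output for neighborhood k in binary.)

154

position 7: 111 → 1  (bit 7 = 1)
position 2: 110 → 0  (bit 6 = 0)
position 3: 101 → 0  (bit 5 = 0)
position 13: 100 → 1  (bit 4 = 1)
position 1: 011 → 1  (bit 3 = 1)
position 4: 010 → 0  (bit 2 = 0)
position 0: 001 → 1  (bit 1 = 1)
position 14: 000 → 0  (bit 0 = 0)
bits b7..b0 = 10011010 = 154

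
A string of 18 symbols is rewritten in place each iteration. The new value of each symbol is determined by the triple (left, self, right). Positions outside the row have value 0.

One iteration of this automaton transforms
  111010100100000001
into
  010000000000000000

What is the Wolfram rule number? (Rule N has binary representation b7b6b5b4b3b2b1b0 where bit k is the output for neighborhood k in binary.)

128

position 1: 111 → 1  (bit 7 = 1)
position 2: 110 → 0  (bit 6 = 0)
position 3: 101 → 0  (bit 5 = 0)
position 7: 100 → 0  (bit 4 = 0)
position 0: 011 → 0  (bit 3 = 0)
position 4: 010 → 0  (bit 2 = 0)
position 8: 001 → 0  (bit 1 = 0)
position 11: 000 → 0  (bit 0 = 0)
bits b7..b0 = 10000000 = 128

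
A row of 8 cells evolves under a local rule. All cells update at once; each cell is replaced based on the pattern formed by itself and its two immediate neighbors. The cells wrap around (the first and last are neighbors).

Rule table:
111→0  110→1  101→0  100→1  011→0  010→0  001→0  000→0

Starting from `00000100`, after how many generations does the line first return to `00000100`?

00000010
00000001
10000000
01000000
00100000
00010000
00001000
00000100

8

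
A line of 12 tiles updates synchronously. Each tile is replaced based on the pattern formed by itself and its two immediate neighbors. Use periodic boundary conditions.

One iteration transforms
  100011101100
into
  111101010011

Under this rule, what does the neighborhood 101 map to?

At position 7 the neighborhood is 101; the next row has 1 there.

1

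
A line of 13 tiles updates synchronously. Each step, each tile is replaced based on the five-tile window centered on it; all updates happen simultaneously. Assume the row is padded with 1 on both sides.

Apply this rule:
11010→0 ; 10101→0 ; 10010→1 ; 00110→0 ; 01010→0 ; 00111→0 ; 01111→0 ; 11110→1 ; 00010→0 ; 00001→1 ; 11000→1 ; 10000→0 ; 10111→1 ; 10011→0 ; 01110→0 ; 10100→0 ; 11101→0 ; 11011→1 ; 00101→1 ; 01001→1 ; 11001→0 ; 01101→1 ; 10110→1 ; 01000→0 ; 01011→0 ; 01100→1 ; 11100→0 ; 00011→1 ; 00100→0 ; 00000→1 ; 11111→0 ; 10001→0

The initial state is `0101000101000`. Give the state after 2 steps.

0000000100001
1011110000110

1011110000110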